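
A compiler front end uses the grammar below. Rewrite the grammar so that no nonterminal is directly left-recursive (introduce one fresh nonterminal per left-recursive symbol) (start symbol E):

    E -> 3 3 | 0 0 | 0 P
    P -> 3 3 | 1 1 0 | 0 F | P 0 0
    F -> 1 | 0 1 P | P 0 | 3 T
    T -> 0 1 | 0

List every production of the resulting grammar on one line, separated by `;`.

Left recursion appears on P.
For P: α = {0 0}, β = {3 3, 1 1 0, 0 F}. Rewrite as P → β P' and P' → α P' | ε.

E -> 3 3 | 0 0 | 0 P; P -> 3 3 P' | 1 1 0 P' | 0 F P'; F -> 1 | 0 1 P | P 0 | 3 T; T -> 0 1 | 0; P' -> 0 0 P' | ε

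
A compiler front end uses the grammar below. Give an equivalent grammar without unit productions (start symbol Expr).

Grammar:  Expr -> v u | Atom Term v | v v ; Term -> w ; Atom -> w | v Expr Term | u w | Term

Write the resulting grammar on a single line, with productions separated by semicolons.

Unit pairs: Atom ⇒* {Term}.
For every A with A ⇒* B via unit rules, add B's non-unit alternatives to A; then delete every rule of the form X → Y.

Expr -> v u | Atom Term v | v v; Term -> w; Atom -> w | v Expr Term | u w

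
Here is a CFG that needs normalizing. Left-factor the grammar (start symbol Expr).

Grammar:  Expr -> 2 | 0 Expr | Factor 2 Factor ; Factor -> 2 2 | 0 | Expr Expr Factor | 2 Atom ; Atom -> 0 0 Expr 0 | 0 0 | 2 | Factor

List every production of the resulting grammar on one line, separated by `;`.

Expr -> 2 | 0 Expr | Factor 2 Factor; Factor -> 0 | Expr Expr Factor | 2 Factor1; Atom -> 2 | Factor | 0 0 Atom1; Factor1 -> 2 | Atom; Atom1 -> Expr 0 | ε

Factor has alternatives sharing prefix '2': factor to Factor → 2 Factor1 with Factor1 → 2 | Atom.
Atom has alternatives sharing prefix '0 0': factor to Atom → 0 0 Atom1 with Atom1 → Expr 0 | ε.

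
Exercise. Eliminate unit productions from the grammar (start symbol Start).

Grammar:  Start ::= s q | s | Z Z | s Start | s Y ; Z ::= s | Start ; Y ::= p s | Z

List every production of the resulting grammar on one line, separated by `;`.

Unit pairs: Y ⇒* {Start, Z}; Z ⇒* {Start}.
For every A with A ⇒* B via unit rules, add B's non-unit alternatives to A; then delete every rule of the form X → Y.

Start ::= s q | s | Z Z | s Start | s Y; Z ::= s | s q | Z Z | s Start | s Y; Y ::= s | s q | Z Z | s Start | s Y | p s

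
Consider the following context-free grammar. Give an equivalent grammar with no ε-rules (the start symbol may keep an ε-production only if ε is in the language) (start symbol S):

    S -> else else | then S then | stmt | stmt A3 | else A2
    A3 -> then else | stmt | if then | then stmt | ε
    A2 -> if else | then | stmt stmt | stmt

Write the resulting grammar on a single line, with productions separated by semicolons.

S -> else else | then S then | stmt | stmt A3 | else A2; A3 -> then else | stmt | if then | then stmt; A2 -> if else | then | stmt stmt | stmt

Nullable set = {A3}.
ε ∉ L(G), so no ε-production is kept.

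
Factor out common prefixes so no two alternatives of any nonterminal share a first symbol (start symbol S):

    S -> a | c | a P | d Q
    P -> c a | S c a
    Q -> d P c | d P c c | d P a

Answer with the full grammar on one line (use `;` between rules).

S has alternatives sharing prefix 'a': factor to S → a S' with S' → ε | P.
Q has alternatives sharing prefix 'd P': factor to Q → d P Q' with Q' → c | c c | a.
Q' has alternatives sharing prefix 'c': factor to Q' → c Q'' with Q'' → ε | c.

S -> c | d Q | a S'; P -> c a | S c a; Q -> d P Q'; S' -> ε | P; Q' -> a | c Q''; Q'' -> ε | c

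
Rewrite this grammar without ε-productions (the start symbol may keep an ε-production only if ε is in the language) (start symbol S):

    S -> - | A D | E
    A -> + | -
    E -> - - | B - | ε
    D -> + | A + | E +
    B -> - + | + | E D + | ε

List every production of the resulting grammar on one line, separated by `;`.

S -> - | A D | E | ε; A -> + | -; E -> - - | B - | -; D -> + | A + | E +; B -> - + | + | E D + | D +

Nullable nonterminals: {B, E, S}.
ε ∈ L(G) since S is nullable, so keep S → ε.
Expand every rule over subsets of its nullable positions: E → B - gives B - | -. B → E D + gives E D + | D +.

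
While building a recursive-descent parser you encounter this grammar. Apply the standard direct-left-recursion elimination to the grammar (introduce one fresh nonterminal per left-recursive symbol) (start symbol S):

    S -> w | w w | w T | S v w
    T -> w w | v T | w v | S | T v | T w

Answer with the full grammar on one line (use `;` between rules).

Directly left-recursive nonterminals: S, T.
For S: α = {v w}, β = {w, w w, w T}. Rewrite as S → β S' and S' → α S' | ε.
For T: α = {v, w}, β = {w w, v T, w v, S}. Rewrite as T → β T' and T' → α T' | ε.

S -> w S' | w w S' | w T S'; T -> w w T' | v T T' | w v T' | S T'; S' -> v w S' | ε; T' -> v T' | w T' | ε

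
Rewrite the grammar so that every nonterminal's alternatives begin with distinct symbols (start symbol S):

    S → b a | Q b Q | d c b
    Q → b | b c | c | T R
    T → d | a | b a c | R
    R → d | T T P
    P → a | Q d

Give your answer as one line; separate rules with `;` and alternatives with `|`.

Q has alternatives sharing prefix 'b': factor to Q → b Q' with Q' → ε | c.

S → b a | Q b Q | d c b; Q → c | T R | b Q'; T → d | a | b a c | R; R → d | T T P; P → a | Q d; Q' → ε | c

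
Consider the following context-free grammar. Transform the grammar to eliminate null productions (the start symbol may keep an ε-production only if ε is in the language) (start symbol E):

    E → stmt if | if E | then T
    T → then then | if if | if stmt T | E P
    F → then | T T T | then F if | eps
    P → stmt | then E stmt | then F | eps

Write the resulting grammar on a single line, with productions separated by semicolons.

E → stmt if | if E | then T; T → then then | if if | if stmt T | E P | E; F → then | T T T | then F if | then if; P → stmt | then E stmt | then F | then

The nullable symbols are {F, P}.
ε ∉ L(G), so no ε-production is kept.
Expand every rule over subsets of its nullable positions: T → E P gives E P | E. F → then F if gives then F if | then if. P → then F gives then F | then.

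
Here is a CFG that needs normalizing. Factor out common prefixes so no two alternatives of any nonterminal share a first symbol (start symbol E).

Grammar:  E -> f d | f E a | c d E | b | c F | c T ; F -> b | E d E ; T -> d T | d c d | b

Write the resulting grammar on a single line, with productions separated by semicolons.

E has alternatives sharing prefix 'c': factor to E → c E' with E' → d E | F | T.
E has alternatives sharing prefix 'f': factor to E → f E'' with E'' → d | E a.
T has alternatives sharing prefix 'd': factor to T → d T' with T' → T | c d.

E -> b | c E' | f E''; F -> b | E d E; T -> b | d T'; E' -> d E | F | T; E'' -> d | E a; T' -> T | c d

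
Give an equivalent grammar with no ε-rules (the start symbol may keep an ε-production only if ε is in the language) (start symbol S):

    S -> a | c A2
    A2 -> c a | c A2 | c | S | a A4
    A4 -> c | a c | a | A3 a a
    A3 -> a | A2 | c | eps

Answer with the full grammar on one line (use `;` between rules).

Nullable set = {A3}.
ε ∉ L(G), so no ε-production is kept.
Expand every rule over subsets of its nullable positions: A4 → A3 a a gives A3 a a | a a.

S -> a | c A2; A2 -> c a | c A2 | c | S | a A4; A4 -> c | a c | a | A3 a a | a a; A3 -> a | A2 | c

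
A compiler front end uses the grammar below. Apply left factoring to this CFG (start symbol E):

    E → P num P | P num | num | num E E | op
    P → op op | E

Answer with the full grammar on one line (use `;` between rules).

E → op | P num E' | num E''; P → op op | E; E' → P | ε; E'' → ε | E E

E has alternatives sharing prefix 'P num': factor to E → P num E' with E' → P | ε.
E has alternatives sharing prefix 'num': factor to E → num E'' with E'' → ε | E E.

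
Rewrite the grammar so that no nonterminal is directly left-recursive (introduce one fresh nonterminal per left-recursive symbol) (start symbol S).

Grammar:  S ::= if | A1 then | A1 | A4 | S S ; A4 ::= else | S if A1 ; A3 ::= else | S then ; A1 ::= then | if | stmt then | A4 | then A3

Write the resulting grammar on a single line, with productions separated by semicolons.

S is directly left-recursive.
For S: α = {S}, β = {if, A1 then, A1, A4}. Rewrite as S → β S' and S' → α S' | ε.

S ::= if S' | A1 then S' | A1 S' | A4 S'; A4 ::= else | S if A1; A3 ::= else | S then; A1 ::= then | if | stmt then | A4 | then A3; S' ::= S S' | ε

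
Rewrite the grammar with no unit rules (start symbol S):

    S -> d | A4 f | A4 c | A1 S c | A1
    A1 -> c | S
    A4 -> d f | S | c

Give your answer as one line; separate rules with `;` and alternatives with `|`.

Unit pairs: A1 ⇒* {S}; A4 ⇒* {A1, S}; S ⇒* {A1}.
For every A with A ⇒* B via unit rules, add B's non-unit alternatives to A; then delete every rule of the form X → Y.

S -> c | d | A4 f | A4 c | A1 S c; A1 -> c | d | A4 f | A4 c | A1 S c; A4 -> d f | c | d | A4 f | A4 c | A1 S c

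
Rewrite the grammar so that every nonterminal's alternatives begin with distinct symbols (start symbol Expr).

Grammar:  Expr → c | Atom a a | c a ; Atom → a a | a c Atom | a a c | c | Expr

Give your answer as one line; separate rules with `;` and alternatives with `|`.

Expr → Atom a a | c Expr1; Atom → c | Expr | a Atom1; Expr1 → ε | a; Atom1 → c Atom | a Atom11; Atom11 → ε | c

Expr has alternatives sharing prefix 'c': factor to Expr → c Expr1 with Expr1 → ε | a.
Atom has alternatives sharing prefix 'a': factor to Atom → a Atom1 with Atom1 → a | c Atom | a c.
Atom1 has alternatives sharing prefix 'a': factor to Atom1 → a Atom11 with Atom11 → ε | c.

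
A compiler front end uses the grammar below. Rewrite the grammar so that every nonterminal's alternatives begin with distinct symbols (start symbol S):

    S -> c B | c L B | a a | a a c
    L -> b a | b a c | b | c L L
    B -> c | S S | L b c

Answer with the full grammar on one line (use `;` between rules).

S -> a a S' | c S''; L -> c L L | b L'; B -> c | S S | L b c; S' -> ε | c; S'' -> B | L B; L' -> ε | a L''; L'' -> ε | c

S has alternatives sharing prefix 'a a': factor to S → a a S' with S' → ε | c.
S has alternatives sharing prefix 'c': factor to S → c S'' with S'' → B | L B.
L has alternatives sharing prefix 'b': factor to L → b L' with L' → a | a c | ε.
L' has alternatives sharing prefix 'a': factor to L' → a L'' with L'' → ε | c.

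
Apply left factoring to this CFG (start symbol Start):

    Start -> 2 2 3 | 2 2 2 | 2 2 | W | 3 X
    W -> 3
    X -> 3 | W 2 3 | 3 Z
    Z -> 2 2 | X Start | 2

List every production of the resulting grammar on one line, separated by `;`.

Start -> W | 3 X | 2 2 Start1; W -> 3; X -> W 2 3 | 3 X1; Z -> X Start | 2 Z1; Start1 -> 3 | 2 | ε; X1 -> ε | Z; Z1 -> 2 | ε

Start has alternatives sharing prefix '2 2': factor to Start → 2 2 Start1 with Start1 → 3 | 2 | ε.
X has alternatives sharing prefix '3': factor to X → 3 X1 with X1 → ε | Z.
Z has alternatives sharing prefix '2': factor to Z → 2 Z1 with Z1 → 2 | ε.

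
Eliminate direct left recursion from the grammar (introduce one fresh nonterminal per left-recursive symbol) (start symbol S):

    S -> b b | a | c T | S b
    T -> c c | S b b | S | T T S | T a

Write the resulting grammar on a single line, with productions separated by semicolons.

S, T are directly left-recursive.
For S: α = {b}, β = {b b, a, c T}. Rewrite as S → β S' and S' → α S' | ε.
For T: α = {T S, a}, β = {c c, S b b, S}. Rewrite as T → β T' and T' → α T' | ε.

S -> b b S' | a S' | c T S'; T -> c c T' | S b b T' | S T'; S' -> b S' | ε; T' -> T S T' | a T' | ε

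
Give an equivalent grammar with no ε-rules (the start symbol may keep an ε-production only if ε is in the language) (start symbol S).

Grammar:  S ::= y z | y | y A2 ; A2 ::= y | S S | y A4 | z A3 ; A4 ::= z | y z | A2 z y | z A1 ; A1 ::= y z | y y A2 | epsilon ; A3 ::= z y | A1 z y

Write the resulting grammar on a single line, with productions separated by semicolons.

Nullable set = {A1}.
ε ∉ L(G), so no ε-production is kept.

S ::= y z | y | y A2; A2 ::= y | S S | y A4 | z A3; A4 ::= z | y z | A2 z y | z A1; A1 ::= y z | y y A2; A3 ::= z y | A1 z y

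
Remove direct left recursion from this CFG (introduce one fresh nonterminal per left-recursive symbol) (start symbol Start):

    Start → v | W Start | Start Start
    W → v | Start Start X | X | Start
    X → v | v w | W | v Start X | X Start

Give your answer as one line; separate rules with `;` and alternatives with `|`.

Start → v Start1 | W Start Start1; W → v | Start Start X | X | Start; X → v X1 | v w X1 | W X1 | v Start X X1; Start1 → Start Start1 | ε; X1 → Start X1 | ε

Left recursion appears on Start, X.
For Start: α = {Start}, β = {v, W Start}. Rewrite as Start → β Start1 and Start1 → α Start1 | ε.
For X: α = {Start}, β = {v, v w, W, v Start X}. Rewrite as X → β X1 and X1 → α X1 | ε.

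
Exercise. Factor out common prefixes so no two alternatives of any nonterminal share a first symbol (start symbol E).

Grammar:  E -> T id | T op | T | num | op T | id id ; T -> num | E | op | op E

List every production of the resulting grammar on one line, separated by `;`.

E -> num | op T | id id | T E'; T -> num | E | op T'; E' -> id | op | epsilon; T' -> epsilon | E

E has alternatives sharing prefix 'T': factor to E → T E' with E' → id | op | ε.
T has alternatives sharing prefix 'op': factor to T → op T' with T' → ε | E.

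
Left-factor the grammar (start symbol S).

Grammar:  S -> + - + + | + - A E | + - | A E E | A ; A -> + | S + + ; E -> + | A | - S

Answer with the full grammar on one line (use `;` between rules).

S has alternatives sharing prefix '+ -': factor to S → + - S' with S' → + + | A E | ε.
S has alternatives sharing prefix 'A': factor to S → A S'' with S'' → E E | ε.

S -> + - S' | A S''; A -> + | S + +; E -> + | A | - S; S' -> + + | A E | ε; S'' -> E E | ε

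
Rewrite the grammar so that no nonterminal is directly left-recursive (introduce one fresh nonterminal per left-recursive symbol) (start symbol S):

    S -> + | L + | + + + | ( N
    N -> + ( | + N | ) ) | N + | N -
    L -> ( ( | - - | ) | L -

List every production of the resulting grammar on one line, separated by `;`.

S -> + | L + | + + + | ( N; N -> + ( N' | + N N' | ) ) N'; L -> ( ( L' | - - L' | ) L'; N' -> + N' | - N' | ε; L' -> - L' | ε

Left recursion appears on N, L.
For N: α = {+, -}, β = {+ (, + N, ) )}. Rewrite as N → β N' and N' → α N' | ε.
For L: α = {-}, β = {( (, - -, )}. Rewrite as L → β L' and L' → α L' | ε.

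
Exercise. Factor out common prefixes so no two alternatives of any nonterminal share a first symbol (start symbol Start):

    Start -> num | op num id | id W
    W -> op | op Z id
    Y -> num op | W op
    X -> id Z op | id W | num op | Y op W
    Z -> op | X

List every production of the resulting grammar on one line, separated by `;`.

W has alternatives sharing prefix 'op': factor to W → op W1 with W1 → ε | Z id.
X has alternatives sharing prefix 'id': factor to X → id X1 with X1 → Z op | W.

Start -> num | op num id | id W; W -> op W1; Y -> num op | W op; X -> num op | Y op W | id X1; Z -> op | X; W1 -> ε | Z id; X1 -> Z op | W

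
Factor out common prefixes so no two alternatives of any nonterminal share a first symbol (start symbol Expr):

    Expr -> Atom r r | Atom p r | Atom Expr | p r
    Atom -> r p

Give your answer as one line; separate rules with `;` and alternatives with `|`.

Expr has alternatives sharing prefix 'Atom': factor to Expr → Atom Expr1 with Expr1 → r r | p r | Expr.

Expr -> p r | Atom Expr1; Atom -> r p; Expr1 -> r r | p r | Expr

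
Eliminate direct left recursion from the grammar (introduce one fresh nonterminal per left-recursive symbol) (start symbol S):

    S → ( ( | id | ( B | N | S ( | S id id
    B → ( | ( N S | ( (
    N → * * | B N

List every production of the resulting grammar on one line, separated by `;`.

S → ( ( S' | id S' | ( B S' | N S'; B → ( | ( N S | ( (; N → * * | B N; S' → ( S' | id id S' | ε

S is directly left-recursive.
For S: α = {(, id id}, β = {( (, id, ( B, N}. Rewrite as S → β S' and S' → α S' | ε.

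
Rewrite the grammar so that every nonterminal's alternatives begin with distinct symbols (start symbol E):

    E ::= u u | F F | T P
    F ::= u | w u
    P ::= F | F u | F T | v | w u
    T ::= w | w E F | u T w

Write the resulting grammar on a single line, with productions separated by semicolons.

E ::= u u | F F | T P; F ::= u | w u; P ::= v | w u | F P'; T ::= u T w | w T'; P' ::= ε | u | T; T' ::= ε | E F

P has alternatives sharing prefix 'F': factor to P → F P' with P' → ε | u | T.
T has alternatives sharing prefix 'w': factor to T → w T' with T' → ε | E F.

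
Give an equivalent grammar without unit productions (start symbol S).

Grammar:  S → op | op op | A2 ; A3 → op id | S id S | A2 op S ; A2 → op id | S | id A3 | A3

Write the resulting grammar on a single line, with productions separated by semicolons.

Unit pairs: A2 ⇒* {A3, S}; S ⇒* {A2, A3}.
For each unit pair (A, B), copy every non-unit production of B to A, then drop all unit productions.

S → op id | id A3 | op | op op | S id S | A2 op S; A3 → op id | S id S | A2 op S; A2 → op id | id A3 | op | op op | S id S | A2 op S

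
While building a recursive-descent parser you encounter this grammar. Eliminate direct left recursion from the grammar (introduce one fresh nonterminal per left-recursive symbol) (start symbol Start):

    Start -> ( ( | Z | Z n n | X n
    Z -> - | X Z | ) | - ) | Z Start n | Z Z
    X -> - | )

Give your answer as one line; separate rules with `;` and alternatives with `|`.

Left recursion appears on Z.
For Z: α = {Start n, Z}, β = {-, X Z, ), - )}. Rewrite as Z → β Z1 and Z1 → α Z1 | ε.

Start -> ( ( | Z | Z n n | X n; Z -> - Z1 | X Z Z1 | ) Z1 | - ) Z1; X -> - | ); Z1 -> Start n Z1 | Z Z1 | ε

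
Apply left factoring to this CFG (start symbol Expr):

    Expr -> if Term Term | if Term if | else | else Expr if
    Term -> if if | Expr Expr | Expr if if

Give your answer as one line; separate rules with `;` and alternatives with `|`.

Expr -> if Term Expr1 | else Expr2; Term -> if if | Expr Term1; Expr1 -> Term | if; Expr2 -> ε | Expr if; Term1 -> Expr | if if

Expr has alternatives sharing prefix 'if Term': factor to Expr → if Term Expr1 with Expr1 → Term | if.
Expr has alternatives sharing prefix 'else': factor to Expr → else Expr2 with Expr2 → ε | Expr if.
Term has alternatives sharing prefix 'Expr': factor to Term → Expr Term1 with Term1 → Expr | if if.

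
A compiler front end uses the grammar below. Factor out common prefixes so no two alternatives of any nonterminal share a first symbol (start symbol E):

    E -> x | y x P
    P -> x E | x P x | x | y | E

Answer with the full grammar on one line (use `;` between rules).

E -> x | y x P; P -> y | E | x P'; P' -> E | P x | ε

P has alternatives sharing prefix 'x': factor to P → x P' with P' → E | P x | ε.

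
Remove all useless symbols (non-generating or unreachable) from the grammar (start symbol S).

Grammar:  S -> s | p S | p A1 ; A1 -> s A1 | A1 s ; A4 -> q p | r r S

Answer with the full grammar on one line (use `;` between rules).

S -> s | p S

Generating nonterminals: {A4, S}.
Reachable from S after that: {S}.
Removed useless symbols: {A1, A4} and every production mentioning them.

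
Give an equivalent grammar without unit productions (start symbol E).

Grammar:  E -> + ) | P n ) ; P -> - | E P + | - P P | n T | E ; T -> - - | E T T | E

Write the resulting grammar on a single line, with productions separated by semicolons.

E -> + ) | P n ); P -> + ) | P n ) | - | E P + | - P P | n T; T -> + ) | P n ) | - - | E T T

Unit pairs: P ⇒* {E}; T ⇒* {E}.
For every A with A ⇒* B via unit rules, add B's non-unit alternatives to A; then delete every rule of the form X → Y.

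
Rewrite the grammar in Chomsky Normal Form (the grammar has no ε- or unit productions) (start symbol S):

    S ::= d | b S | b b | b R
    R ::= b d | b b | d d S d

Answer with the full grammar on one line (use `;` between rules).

Introduce a nonterminal for each terminal appearing in a rule of length ≥ 2: X1 → b, X2 → d.
Binarize each right-hand side of length ≥ 3 by chaining fresh nonterminals (Y1, Y2, …): affected rules were R → X2 X2 S X2.

S ::= d | X1 S | X1 X1 | X1 R; R ::= X1 X2 | X1 X1 | X2 Y1; X1 ::= b; X2 ::= d; Y1 ::= X2 Y2; Y2 ::= S X2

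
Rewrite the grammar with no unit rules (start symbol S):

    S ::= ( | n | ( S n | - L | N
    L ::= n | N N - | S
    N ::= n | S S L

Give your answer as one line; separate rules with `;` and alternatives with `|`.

S ::= ( | n | ( S n | - L | S S L; L ::= n | N N - | ( | ( S n | - L | S S L; N ::= n | S S L

Unit pairs: L ⇒* {N, S}; S ⇒* {N}.
For each unit pair (A, B), copy every non-unit production of B to A, then drop all unit productions.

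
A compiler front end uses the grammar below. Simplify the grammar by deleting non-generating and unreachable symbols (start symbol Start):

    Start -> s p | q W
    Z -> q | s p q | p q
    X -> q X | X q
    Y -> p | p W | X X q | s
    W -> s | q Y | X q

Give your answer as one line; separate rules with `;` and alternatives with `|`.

Start -> s p | q W; Y -> p | p W | s; W -> s | q Y

Generating nonterminals: {Start, W, Y, Z}.
Reachable from Start after that: {Start, W, Y}.
Removed useless symbols: {X, Z} and every production mentioning them.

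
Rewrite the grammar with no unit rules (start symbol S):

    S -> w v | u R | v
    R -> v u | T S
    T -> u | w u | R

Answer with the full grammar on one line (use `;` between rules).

S -> w v | u R | v; R -> v u | T S; T -> v u | T S | u | w u

Unit pairs: T ⇒* {R}.
For every A with A ⇒* B via unit rules, add B's non-unit alternatives to A; then delete every rule of the form X → Y.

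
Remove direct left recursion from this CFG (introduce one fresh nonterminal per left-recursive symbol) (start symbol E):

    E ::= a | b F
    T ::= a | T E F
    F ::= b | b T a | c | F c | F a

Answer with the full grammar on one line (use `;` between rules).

Left recursion appears on T, F.
For T: α = {E F}, β = {a}. Rewrite as T → β T' and T' → α T' | ε.
For F: α = {c, a}, β = {b, b T a, c}. Rewrite as F → β F' and F' → α F' | ε.

E ::= a | b F; T ::= a T'; F ::= b F' | b T a F' | c F'; T' ::= E F T' | ε; F' ::= c F' | a F' | ε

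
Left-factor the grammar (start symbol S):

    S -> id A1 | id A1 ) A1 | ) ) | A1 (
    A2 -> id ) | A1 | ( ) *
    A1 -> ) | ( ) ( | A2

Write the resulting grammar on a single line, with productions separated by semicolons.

S has alternatives sharing prefix 'id A1': factor to S → id A1 S' with S' → ε | ) A1.

S -> ) ) | A1 ( | id A1 S'; A2 -> id ) | A1 | ( ) *; A1 -> ) | ( ) ( | A2; S' -> ε | ) A1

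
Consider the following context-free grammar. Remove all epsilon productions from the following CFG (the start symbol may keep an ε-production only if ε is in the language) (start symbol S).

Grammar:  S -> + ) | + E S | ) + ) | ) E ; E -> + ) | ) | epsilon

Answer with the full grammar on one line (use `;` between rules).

Nullable set = {E}.
ε ∉ L(G), so no ε-production is kept.
Add the nullable-subset variants: S → + E S gives + E S | + S. S → ) E gives ) E | ).

S -> + ) | + E S | + S | ) + ) | ) E | ); E -> + ) | )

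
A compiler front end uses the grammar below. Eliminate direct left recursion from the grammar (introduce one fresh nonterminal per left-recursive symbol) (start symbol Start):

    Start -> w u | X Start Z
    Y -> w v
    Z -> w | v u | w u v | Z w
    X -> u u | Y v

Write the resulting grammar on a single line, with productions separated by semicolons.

Left recursion appears on Z.
For Z: α = {w}, β = {w, v u, w u v}. Rewrite as Z → β Z1 and Z1 → α Z1 | ε.

Start -> w u | X Start Z; Y -> w v; Z -> w Z1 | v u Z1 | w u v Z1; X -> u u | Y v; Z1 -> w Z1 | ε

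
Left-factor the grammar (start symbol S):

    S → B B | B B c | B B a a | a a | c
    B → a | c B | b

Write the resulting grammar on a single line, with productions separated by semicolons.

S → a a | c | B B S'; B → a | c B | b; S' → ε | c | a a

S has alternatives sharing prefix 'B B': factor to S → B B S' with S' → ε | c | a a.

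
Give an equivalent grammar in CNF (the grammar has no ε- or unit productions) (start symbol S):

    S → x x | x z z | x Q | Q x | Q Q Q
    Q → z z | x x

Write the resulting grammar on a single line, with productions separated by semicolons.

S → X1 X1 | X1 Y1 | X1 Q | Q X1 | Q Y2; Q → X2 X2 | X1 X1; X1 → x; X2 → z; Y1 → X2 X2; Y2 → Q Q

Introduce a nonterminal for each terminal appearing in a rule of length ≥ 2: X1 → x, X2 → z.
Binarize each right-hand side of length ≥ 3 by chaining fresh nonterminals (Y1, Y2, …): affected rules were S → X1 X2 X2; S → Q Q Q.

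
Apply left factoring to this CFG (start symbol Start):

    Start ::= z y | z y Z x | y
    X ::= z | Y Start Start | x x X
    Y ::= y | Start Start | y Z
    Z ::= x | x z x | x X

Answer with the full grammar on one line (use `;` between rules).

Start has alternatives sharing prefix 'z y': factor to Start → z y Start1 with Start1 → ε | Z x.
Y has alternatives sharing prefix 'y': factor to Y → y Y1 with Y1 → ε | Z.
Z has alternatives sharing prefix 'x': factor to Z → x Z1 with Z1 → ε | z x | X.

Start ::= y | z y Start1; X ::= z | Y Start Start | x x X; Y ::= Start Start | y Y1; Z ::= x Z1; Start1 ::= eps | Z x; Y1 ::= eps | Z; Z1 ::= eps | z x | X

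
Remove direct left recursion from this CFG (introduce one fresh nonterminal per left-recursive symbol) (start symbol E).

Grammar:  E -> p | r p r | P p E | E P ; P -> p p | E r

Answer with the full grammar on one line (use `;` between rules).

E -> p E' | r p r E' | P p E E'; P -> p p | E r; E' -> P E' | eps

Left recursion appears on E.
For E: α = {P}, β = {p, r p r, P p E}. Rewrite as E → β E' and E' → α E' | ε.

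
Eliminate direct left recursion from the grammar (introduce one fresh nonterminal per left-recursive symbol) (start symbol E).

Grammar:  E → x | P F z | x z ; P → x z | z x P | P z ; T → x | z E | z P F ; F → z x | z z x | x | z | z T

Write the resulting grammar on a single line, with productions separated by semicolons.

E → x | P F z | x z; P → x z P' | z x P P'; T → x | z E | z P F; F → z x | z z x | x | z | z T; P' → z P' | ε

Directly left-recursive nonterminal: P.
For P: α = {z}, β = {x z, z x P}. Rewrite as P → β P' and P' → α P' | ε.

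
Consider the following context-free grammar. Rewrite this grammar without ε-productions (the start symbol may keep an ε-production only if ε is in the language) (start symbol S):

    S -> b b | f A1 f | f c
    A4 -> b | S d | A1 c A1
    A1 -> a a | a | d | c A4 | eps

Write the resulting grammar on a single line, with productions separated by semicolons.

Nullable nonterminals: {A1}.
ε ∉ L(G), so no ε-production is kept.
For each production, add variants omitting each subset of nullable occurrences: S → f A1 f gives f A1 f | f f. A4 → A1 c A1 gives A1 c A1 | A1 c | c A1 | c.

S -> b b | f A1 f | f f | f c; A4 -> b | S d | A1 c A1 | A1 c | c A1 | c; A1 -> a a | a | d | c A4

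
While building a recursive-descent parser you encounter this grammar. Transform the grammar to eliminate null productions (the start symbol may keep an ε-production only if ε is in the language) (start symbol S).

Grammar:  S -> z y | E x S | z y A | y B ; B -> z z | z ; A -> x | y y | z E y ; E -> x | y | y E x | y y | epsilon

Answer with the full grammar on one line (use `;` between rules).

Nullable set = {E}.
ε ∉ L(G), so no ε-production is kept.
For each production, add variants omitting each subset of nullable occurrences: S → E x S gives E x S | x S. A → z E y gives z E y | z y. E → y E x gives y E x | y x.

S -> z y | E x S | x S | z y A | y B; B -> z z | z; A -> x | y y | z E y | z y; E -> x | y | y E x | y x | y y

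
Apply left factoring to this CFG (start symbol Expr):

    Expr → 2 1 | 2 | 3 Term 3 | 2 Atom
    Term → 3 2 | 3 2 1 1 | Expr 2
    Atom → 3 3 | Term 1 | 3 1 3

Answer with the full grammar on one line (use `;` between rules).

Expr → 3 Term 3 | 2 Expr1; Term → Expr 2 | 3 2 Term1; Atom → Term 1 | 3 Atom1; Expr1 → 1 | eps | Atom; Term1 → eps | 1 1; Atom1 → 3 | 1 3

Expr has alternatives sharing prefix '2': factor to Expr → 2 Expr1 with Expr1 → 1 | ε | Atom.
Term has alternatives sharing prefix '3 2': factor to Term → 3 2 Term1 with Term1 → ε | 1 1.
Atom has alternatives sharing prefix '3': factor to Atom → 3 Atom1 with Atom1 → 3 | 1 3.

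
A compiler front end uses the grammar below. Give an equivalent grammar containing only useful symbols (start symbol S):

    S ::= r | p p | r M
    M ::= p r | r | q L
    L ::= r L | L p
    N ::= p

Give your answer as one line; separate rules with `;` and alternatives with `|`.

Generating nonterminals: {M, N, S}.
Reachable from S after that: {M, S}.
Removed useless symbols: {L, N} and every production mentioning them.

S ::= r | p p | r M; M ::= p r | r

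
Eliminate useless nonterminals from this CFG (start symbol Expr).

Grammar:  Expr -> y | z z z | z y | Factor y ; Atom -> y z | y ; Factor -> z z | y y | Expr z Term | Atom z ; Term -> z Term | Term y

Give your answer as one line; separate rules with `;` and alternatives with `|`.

Generating nonterminals: {Atom, Expr, Factor}.
Reachable from Expr after that: {Atom, Expr, Factor}.
Removed useless symbols: {Term} and every production mentioning them.

Expr -> y | z z z | z y | Factor y; Atom -> y z | y; Factor -> z z | y y | Atom z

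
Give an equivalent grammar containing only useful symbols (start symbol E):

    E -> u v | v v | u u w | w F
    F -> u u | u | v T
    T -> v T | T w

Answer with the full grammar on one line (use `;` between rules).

Generating nonterminals: {E, F}.
Reachable from E after that: {E, F}.
Removed useless symbols: {T} and every production mentioning them.

E -> u v | v v | u u w | w F; F -> u u | u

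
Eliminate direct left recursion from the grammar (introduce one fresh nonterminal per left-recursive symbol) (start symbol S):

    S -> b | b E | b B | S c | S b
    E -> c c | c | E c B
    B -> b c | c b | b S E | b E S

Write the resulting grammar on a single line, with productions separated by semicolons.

Directly left-recursive nonterminals: S, E.
For S: α = {c, b}, β = {b, b E, b B}. Rewrite as S → β S' and S' → α S' | ε.
For E: α = {c B}, β = {c c, c}. Rewrite as E → β E' and E' → α E' | ε.

S -> b S' | b E S' | b B S'; E -> c c E' | c E'; B -> b c | c b | b S E | b E S; S' -> c S' | b S' | epsilon; E' -> c B E' | epsilon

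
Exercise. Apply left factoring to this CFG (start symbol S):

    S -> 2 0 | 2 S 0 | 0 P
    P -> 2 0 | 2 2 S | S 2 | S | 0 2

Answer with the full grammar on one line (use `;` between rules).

S has alternatives sharing prefix '2': factor to S → 2 S' with S' → 0 | S 0.
P has alternatives sharing prefix '2': factor to P → 2 P' with P' → 0 | 2 S.
P has alternatives sharing prefix 'S': factor to P → S P'' with P'' → 2 | ε.

S -> 0 P | 2 S'; P -> 0 2 | 2 P' | S P''; S' -> 0 | S 0; P' -> 0 | 2 S; P'' -> 2 | ε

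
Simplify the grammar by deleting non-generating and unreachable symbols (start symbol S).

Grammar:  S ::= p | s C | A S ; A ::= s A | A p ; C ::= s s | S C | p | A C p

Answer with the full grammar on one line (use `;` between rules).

S ::= p | s C; C ::= s s | S C | p

Generating nonterminals: {C, S}.
Reachable from S after that: {C, S}.
Removed useless symbols: {A} and every production mentioning them.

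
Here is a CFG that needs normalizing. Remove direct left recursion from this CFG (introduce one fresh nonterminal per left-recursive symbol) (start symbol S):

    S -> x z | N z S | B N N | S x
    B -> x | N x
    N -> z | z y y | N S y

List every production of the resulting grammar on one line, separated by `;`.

S -> x z S' | N z S S' | B N N S'; B -> x | N x; N -> z N' | z y y N'; S' -> x S' | ε; N' -> S y N' | ε

Directly left-recursive nonterminals: S, N.
For S: α = {x}, β = {x z, N z S, B N N}. Rewrite as S → β S' and S' → α S' | ε.
For N: α = {S y}, β = {z, z y y}. Rewrite as N → β N' and N' → α N' | ε.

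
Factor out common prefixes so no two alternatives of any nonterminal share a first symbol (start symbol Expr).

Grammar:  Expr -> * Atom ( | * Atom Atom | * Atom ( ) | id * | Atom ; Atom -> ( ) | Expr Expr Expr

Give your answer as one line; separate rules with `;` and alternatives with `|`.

Expr -> id * | Atom | * Atom Expr1; Atom -> ( ) | Expr Expr Expr; Expr1 -> Atom | ( Expr11; Expr11 -> ε | )

Expr has alternatives sharing prefix '* Atom': factor to Expr → * Atom Expr1 with Expr1 → ( | Atom | ( ).
Expr1 has alternatives sharing prefix '(': factor to Expr1 → ( Expr11 with Expr11 → ε | ).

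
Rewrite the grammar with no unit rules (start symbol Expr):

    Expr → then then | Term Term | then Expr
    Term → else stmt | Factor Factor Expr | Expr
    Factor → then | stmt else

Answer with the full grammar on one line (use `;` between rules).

Expr → then then | Term Term | then Expr; Term → else stmt | Factor Factor Expr | then then | Term Term | then Expr; Factor → then | stmt else

Unit pairs: Term ⇒* {Expr}.
For every A with A ⇒* B via unit rules, add B's non-unit alternatives to A; then delete every rule of the form X → Y.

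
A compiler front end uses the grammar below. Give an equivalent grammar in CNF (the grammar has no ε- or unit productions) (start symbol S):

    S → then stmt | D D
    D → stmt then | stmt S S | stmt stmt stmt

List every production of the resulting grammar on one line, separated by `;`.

Introduce a nonterminal for each terminal appearing in a rule of length ≥ 2: X1 → then, X2 → stmt.
Binarize each right-hand side of length ≥ 3 by chaining fresh nonterminals (Y1, Y2, …): affected rules were D → X2 S S; D → X2 X2 X2.

S → X1 X2 | D D; D → X2 X1 | X2 Y1 | X2 Y2; X1 → then; X2 → stmt; Y1 → S S; Y2 → X2 X2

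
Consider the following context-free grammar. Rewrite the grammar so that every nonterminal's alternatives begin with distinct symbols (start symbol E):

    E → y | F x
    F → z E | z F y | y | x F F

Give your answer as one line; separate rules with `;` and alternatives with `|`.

F has alternatives sharing prefix 'z': factor to F → z F' with F' → E | F y.

E → y | F x; F → y | x F F | z F'; F' → E | F y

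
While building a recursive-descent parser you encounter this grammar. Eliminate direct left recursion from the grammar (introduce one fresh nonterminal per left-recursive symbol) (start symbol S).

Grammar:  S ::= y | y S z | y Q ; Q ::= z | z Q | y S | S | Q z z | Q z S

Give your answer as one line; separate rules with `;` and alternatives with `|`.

Left recursion appears on Q.
For Q: α = {z z, z S}, β = {z, z Q, y S, S}. Rewrite as Q → β Q' and Q' → α Q' | ε.

S ::= y | y S z | y Q; Q ::= z Q' | z Q Q' | y S Q' | S Q'; Q' ::= z z Q' | z S Q' | ε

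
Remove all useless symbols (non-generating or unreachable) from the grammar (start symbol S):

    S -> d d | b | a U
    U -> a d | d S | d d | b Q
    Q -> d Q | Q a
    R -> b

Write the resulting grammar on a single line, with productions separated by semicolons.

Generating nonterminals: {R, S, U}.
Reachable from S after that: {S, U}.
Removed useless symbols: {Q, R} and every production mentioning them.

S -> d d | b | a U; U -> a d | d S | d d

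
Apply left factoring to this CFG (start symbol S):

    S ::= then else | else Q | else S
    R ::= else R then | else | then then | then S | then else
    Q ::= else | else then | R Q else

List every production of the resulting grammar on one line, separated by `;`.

S ::= then else | else S'; R ::= then R' | else R''; Q ::= R Q else | else Q'; S' ::= Q | S; R' ::= then | S | else; R'' ::= R then | ε; Q' ::= ε | then

S has alternatives sharing prefix 'else': factor to S → else S' with S' → Q | S.
R has alternatives sharing prefix 'then': factor to R → then R' with R' → then | S | else.
R has alternatives sharing prefix 'else': factor to R → else R'' with R'' → R then | ε.
Q has alternatives sharing prefix 'else': factor to Q → else Q' with Q' → ε | then.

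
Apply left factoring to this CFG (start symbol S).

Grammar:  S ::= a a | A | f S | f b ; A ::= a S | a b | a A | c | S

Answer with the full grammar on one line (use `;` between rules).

S ::= a a | A | f S'; A ::= c | S | a A'; S' ::= S | b; A' ::= S | b | A

S has alternatives sharing prefix 'f': factor to S → f S' with S' → S | b.
A has alternatives sharing prefix 'a': factor to A → a A' with A' → S | b | A.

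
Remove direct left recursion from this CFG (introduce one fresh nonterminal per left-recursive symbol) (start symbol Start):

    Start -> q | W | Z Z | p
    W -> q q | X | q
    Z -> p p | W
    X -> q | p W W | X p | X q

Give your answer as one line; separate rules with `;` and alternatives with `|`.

Start -> q | W | Z Z | p; W -> q q | X | q; Z -> p p | W; X -> q X1 | p W W X1; X1 -> p X1 | q X1 | ε

X is directly left-recursive.
For X: α = {p, q}, β = {q, p W W}. Rewrite as X → β X1 and X1 → α X1 | ε.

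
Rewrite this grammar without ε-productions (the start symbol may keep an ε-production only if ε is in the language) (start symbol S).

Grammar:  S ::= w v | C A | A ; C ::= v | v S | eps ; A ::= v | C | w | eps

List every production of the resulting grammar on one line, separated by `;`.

Nullable nonterminals: {A, C, S}.
ε ∈ L(G) since S is nullable, so keep S → ε.
Expand every rule over subsets of its nullable positions: S → C A gives C A | C | A.

S ::= w v | C A | C | A | eps; C ::= v | v S; A ::= v | C | w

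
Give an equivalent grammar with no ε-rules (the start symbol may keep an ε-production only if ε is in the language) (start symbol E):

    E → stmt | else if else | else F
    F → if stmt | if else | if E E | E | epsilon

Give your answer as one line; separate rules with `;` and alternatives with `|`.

E → stmt | else if else | else F | else; F → if stmt | if else | if E E | E

Nullable nonterminals: {F}.
ε ∉ L(G), so no ε-production is kept.
Expand every rule over subsets of its nullable positions: E → else F gives else F | else.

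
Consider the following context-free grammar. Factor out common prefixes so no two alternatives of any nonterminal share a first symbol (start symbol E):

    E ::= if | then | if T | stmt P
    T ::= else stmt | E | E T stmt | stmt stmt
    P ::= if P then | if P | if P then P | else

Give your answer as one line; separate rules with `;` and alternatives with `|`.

E has alternatives sharing prefix 'if': factor to E → if E' with E' → ε | T.
T has alternatives sharing prefix 'E': factor to T → E T' with T' → ε | T stmt.
P has alternatives sharing prefix 'if P': factor to P → if P P' with P' → then | ε | then P.
P' has alternatives sharing prefix 'then': factor to P' → then P'' with P'' → ε | P.

E ::= then | stmt P | if E'; T ::= else stmt | stmt stmt | E T'; P ::= else | if P P'; E' ::= ε | T; T' ::= ε | T stmt; P' ::= ε | then P''; P'' ::= ε | P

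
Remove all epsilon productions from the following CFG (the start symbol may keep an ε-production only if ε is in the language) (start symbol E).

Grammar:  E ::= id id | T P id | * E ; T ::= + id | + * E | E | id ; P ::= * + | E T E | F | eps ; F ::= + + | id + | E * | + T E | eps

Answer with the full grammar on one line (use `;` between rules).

The nullable symbols are {F, P}.
ε ∉ L(G), so no ε-production is kept.
Add the nullable-subset variants: E → T P id gives T P id | T id.

E ::= id id | T P id | T id | * E; T ::= + id | + * E | E | id; P ::= * + | E T E | F; F ::= + + | id + | E * | + T E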